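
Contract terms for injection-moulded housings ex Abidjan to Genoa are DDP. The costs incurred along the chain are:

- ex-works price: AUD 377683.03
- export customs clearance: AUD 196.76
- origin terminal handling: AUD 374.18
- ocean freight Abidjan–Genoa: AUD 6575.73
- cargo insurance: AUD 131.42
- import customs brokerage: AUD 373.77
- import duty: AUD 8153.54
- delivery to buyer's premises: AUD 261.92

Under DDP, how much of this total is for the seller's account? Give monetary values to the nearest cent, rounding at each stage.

DDP: the seller bears all costs including import duty.
Seller's account: goods 377683.03 + export clearance 196.76 + origin terminal 374.18 + freight 6575.73 + insurance 131.42 + brokerage 373.77 + duty 8153.54 + delivery 261.92 = 393750.35
Buyer's account: 0.00

Seller's account: AUD 393750.35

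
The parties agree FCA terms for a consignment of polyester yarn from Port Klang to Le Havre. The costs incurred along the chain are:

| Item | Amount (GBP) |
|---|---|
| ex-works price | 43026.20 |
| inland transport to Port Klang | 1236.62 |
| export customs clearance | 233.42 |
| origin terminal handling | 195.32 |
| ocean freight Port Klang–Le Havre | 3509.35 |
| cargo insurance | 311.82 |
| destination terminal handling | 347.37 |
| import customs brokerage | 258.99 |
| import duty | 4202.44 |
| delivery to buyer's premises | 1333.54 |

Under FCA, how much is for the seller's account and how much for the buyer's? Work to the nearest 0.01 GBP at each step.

Seller: GBP 44496.24; buyer: GBP 10158.83

FCA: the seller delivers export-cleared goods to the carrier; the buyer bears costs from that point.
Seller's account: goods 43026.20 + inland to port 1236.62 + export clearance 233.42 = 44496.24
Buyer's account: origin terminal 195.32 + freight 3509.35 + insurance 311.82 + destination terminal 347.37 + brokerage 258.99 + duty 4202.44 + delivery 1333.54 = 10158.83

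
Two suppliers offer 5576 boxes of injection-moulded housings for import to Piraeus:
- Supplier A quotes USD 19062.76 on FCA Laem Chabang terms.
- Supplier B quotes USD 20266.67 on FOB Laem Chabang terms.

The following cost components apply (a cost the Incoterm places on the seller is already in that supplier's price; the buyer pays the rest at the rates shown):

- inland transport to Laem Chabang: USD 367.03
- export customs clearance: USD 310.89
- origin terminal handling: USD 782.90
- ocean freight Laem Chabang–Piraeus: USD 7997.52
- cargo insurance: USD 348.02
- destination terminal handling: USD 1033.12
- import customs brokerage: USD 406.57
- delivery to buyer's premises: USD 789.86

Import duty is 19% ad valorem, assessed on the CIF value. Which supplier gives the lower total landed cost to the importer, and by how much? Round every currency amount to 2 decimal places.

Supplier A (FCA):
CIF value = FCA price + origin terminal + freight + insurance = 19062.76 + 782.90 + 7997.52 + 348.02 = 28191.20
Import duty = 28191.20 × 19% = 5356.33
Buyer bears (A): 782.90 + 7997.52 + 348.02 + 1033.12 + 406.57 + 789.86 = 11357.99
Landed cost (A) = invoice 19062.76 + 11357.99 + duty 5356.33 = 35777.08
Supplier B (FOB):
CIF value = FOB price + freight + insurance = 20266.67 + 7997.52 + 348.02 = 28612.21
Import duty = 28612.21 × 19% = 5436.32
Buyer bears (B): 7997.52 + 348.02 + 1033.12 + 406.57 + 789.86 = 10575.09
Landed cost (B) = invoice 20266.67 + 10575.09 + duty 5436.32 = 36278.08
Difference = |35777.08 − 36278.08| = 501.00

Supplier A is cheaper by USD 501.00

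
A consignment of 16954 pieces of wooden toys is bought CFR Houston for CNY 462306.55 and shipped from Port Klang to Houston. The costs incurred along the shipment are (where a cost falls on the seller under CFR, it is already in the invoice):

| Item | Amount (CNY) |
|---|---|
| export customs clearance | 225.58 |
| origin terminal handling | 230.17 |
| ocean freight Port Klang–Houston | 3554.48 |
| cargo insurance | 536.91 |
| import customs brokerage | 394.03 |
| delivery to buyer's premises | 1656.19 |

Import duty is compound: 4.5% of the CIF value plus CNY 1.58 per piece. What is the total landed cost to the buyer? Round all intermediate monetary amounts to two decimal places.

CFR: the seller pays costs through ocean freight to the destination port, but not insurance.
Already in the invoice (seller's account under CFR): export clearance, origin terminal, freight — exclude.
CIF value = CFR price + insurance = 462306.55 + 536.91 = 462843.46
Ad valorem component: 462843.46 × 4.5% = 20827.96
Specific component: 16954 × 1.58 = 26787.32
Import duty = 20827.96 + 26787.32 = 47615.28
Buyer bears: insurance 536.91 + brokerage 394.03 + delivery 1656.19 + duty 47615.28 = 50202.41
Landed cost = invoice 462306.55 + 50202.41 = 512508.96

Total landed cost: CNY 512508.96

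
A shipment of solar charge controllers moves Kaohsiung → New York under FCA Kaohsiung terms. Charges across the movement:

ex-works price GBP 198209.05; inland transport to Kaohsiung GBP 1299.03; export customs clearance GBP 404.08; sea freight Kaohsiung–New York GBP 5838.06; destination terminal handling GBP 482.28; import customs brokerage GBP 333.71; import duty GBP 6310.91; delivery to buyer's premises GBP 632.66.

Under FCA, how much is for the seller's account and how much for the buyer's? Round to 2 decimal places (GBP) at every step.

Seller: GBP 199912.16; buyer: GBP 13597.62

FCA: the seller delivers export-cleared goods to the carrier; the buyer bears costs from that point.
Seller's account: goods 198209.05 + inland to port 1299.03 + export clearance 404.08 = 199912.16
Buyer's account: freight 5838.06 + destination terminal 482.28 + brokerage 333.71 + duty 6310.91 + delivery 632.66 = 13597.62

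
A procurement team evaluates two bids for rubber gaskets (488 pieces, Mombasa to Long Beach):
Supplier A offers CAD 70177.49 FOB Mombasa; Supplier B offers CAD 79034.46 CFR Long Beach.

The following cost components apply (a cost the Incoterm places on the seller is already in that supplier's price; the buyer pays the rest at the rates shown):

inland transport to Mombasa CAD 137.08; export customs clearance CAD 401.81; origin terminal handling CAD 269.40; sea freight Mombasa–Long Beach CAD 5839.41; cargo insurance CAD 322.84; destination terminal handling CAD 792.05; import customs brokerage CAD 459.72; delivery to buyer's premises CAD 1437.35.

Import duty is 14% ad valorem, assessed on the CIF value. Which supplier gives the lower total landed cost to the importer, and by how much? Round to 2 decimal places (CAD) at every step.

Supplier A is cheaper by CAD 3440.02

Supplier A (FOB):
CIF value = FOB price + freight + insurance = 70177.49 + 5839.41 + 322.84 = 76339.74
Import duty = 76339.74 × 14% = 10687.56
Buyer bears (A): 5839.41 + 322.84 + 792.05 + 459.72 + 1437.35 = 8851.37
Landed cost (A) = invoice 70177.49 + 8851.37 + duty 10687.56 = 89716.42
Supplier B (CFR):
CIF value = CFR price + insurance = 79034.46 + 322.84 = 79357.30
Import duty = 79357.30 × 14% = 11110.02
Buyer bears (B): 322.84 + 792.05 + 459.72 + 1437.35 = 3011.96
Landed cost (B) = invoice 79034.46 + 3011.96 + duty 11110.02 = 93156.44
Difference = |89716.42 − 93156.44| = 3440.02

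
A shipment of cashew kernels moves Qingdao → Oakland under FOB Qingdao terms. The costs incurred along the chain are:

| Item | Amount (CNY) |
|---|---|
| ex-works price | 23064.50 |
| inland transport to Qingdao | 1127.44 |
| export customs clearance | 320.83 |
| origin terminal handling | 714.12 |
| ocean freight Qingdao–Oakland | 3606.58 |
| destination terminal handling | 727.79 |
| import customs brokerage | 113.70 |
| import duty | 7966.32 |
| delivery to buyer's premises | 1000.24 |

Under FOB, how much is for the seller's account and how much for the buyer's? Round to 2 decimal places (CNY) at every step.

FOB: the seller bears costs until goods are on board at the origin port; the buyer bears freight, insurance and all costs thereafter.
Seller's account: goods 23064.50 + inland to port 1127.44 + export clearance 320.83 + origin terminal 714.12 = 25226.89
Buyer's account: freight 3606.58 + destination terminal 727.79 + brokerage 113.70 + duty 7966.32 + delivery 1000.24 = 13414.63

Seller: CNY 25226.89; buyer: CNY 13414.63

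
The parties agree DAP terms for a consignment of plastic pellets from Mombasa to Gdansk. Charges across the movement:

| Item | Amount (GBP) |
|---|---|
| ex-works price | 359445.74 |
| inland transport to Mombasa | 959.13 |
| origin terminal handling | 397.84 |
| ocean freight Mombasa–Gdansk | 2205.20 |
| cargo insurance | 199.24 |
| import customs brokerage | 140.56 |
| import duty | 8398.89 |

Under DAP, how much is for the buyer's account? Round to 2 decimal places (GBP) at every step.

Buyer's account: GBP 8539.45

DAP: the seller bears all costs to the named destination except import duty and clearance.
Seller's account: goods 359445.74 + inland to port 959.13 + origin terminal 397.84 + freight 2205.20 + insurance 199.24 = 363207.15
Buyer's account: brokerage 140.56 + duty 8398.89 = 8539.45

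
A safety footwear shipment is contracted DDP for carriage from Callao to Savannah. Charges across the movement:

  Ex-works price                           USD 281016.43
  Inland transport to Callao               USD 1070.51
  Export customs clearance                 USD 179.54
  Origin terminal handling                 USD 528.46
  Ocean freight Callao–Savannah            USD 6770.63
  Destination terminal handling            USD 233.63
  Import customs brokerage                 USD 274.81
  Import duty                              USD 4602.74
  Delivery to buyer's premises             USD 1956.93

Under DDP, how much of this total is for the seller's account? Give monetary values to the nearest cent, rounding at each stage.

DDP: the seller bears all costs including import duty.
Seller's account: goods 281016.43 + inland to port 1070.51 + export clearance 179.54 + origin terminal 528.46 + freight 6770.63 + destination terminal 233.63 + brokerage 274.81 + duty 4602.74 + delivery 1956.93 = 296633.68
Buyer's account: 0.00

Seller's account: USD 296633.68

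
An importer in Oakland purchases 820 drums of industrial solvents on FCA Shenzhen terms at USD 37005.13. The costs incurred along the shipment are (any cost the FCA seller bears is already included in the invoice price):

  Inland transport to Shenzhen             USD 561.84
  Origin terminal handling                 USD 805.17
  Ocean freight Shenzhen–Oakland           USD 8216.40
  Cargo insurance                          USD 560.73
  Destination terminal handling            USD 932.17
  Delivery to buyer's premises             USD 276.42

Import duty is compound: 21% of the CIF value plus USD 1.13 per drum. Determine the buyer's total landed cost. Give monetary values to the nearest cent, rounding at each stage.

FCA: the seller delivers export-cleared goods to the carrier; the buyer bears costs from that point.
Already in the invoice (seller's account under FCA): inland to port — exclude.
CIF value = FCA price + origin terminal + freight + insurance = 37005.13 + 805.17 + 8216.40 + 560.73 = 46587.43
Ad valorem component: 46587.43 × 21% = 9783.36
Specific component: 820 × 1.13 = 926.60
Import duty = 9783.36 + 926.60 = 10709.96
Buyer bears: origin terminal 805.17 + freight 8216.40 + insurance 560.73 + destination terminal 932.17 + delivery 276.42 + duty 10709.96 = 21500.85
Landed cost = invoice 37005.13 + 21500.85 = 58505.98

Total landed cost: USD 58505.98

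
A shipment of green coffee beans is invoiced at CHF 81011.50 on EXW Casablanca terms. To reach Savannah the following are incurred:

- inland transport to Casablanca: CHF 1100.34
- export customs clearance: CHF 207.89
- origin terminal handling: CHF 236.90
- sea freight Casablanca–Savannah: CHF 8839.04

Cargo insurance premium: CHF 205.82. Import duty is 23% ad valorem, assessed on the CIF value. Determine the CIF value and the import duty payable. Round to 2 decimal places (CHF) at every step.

CIF = EXW price + pre-shipment costs + freight + insurance
CIF = 81011.50 + 1100.34 + 207.89 + 236.90 + 8839.04 + 205.82 = 91601.49
Import duty = 91601.49 × 23% = 21068.34

CIF value: CHF 91601.49; import duty: CHF 21068.34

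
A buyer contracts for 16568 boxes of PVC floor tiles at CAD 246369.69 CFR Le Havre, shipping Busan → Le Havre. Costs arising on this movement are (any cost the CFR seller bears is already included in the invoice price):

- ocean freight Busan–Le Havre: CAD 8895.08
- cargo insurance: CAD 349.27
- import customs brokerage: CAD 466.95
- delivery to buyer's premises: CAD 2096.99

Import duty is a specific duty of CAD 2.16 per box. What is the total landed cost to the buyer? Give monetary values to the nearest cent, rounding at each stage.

CFR: the seller pays costs through ocean freight to the destination port, but not insurance.
Already in the invoice (seller's account under CFR): freight — exclude.
CIF value = CFR price + insurance = 246369.69 + 349.27 = 246718.96
Import duty = 16568 × 2.16 = 35786.88
Buyer bears: insurance 349.27 + brokerage 466.95 + delivery 2096.99 + duty 35786.88 = 38700.09
Landed cost = invoice 246369.69 + 38700.09 = 285069.78

Total landed cost: CAD 285069.78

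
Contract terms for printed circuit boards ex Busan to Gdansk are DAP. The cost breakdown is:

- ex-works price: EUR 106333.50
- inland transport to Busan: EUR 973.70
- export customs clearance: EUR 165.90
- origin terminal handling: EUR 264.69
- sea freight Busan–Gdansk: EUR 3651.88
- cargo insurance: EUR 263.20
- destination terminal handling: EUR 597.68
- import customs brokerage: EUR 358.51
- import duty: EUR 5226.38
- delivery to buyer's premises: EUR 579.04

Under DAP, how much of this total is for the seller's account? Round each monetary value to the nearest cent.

Seller's account: EUR 112829.59

DAP: the seller bears all costs to the named destination except import duty and clearance.
Seller's account: goods 106333.50 + inland to port 973.70 + export clearance 165.90 + origin terminal 264.69 + freight 3651.88 + insurance 263.20 + destination terminal 597.68 + delivery 579.04 = 112829.59
Buyer's account: brokerage 358.51 + duty 5226.38 = 5584.89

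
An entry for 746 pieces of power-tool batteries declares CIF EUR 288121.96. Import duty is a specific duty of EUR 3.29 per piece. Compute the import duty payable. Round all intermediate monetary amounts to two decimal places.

Import duty: EUR 2454.34

Import duty = 746 × 3.29 = 2454.34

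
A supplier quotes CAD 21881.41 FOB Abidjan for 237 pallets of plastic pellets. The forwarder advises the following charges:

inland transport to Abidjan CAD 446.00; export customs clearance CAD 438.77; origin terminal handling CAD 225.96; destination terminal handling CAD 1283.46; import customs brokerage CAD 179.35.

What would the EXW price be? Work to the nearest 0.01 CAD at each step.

Not relevant to the conversion: destination terminal, brokerage — on the buyer under both terms; not part of either seller's price.
From FOB to EXW, the seller no longer bears: inland to port, export clearance, origin terminal.
EXW price = 21881.41 − 446.00 − 438.77 − 225.96 = 20770.68

EXW price: CAD 20770.68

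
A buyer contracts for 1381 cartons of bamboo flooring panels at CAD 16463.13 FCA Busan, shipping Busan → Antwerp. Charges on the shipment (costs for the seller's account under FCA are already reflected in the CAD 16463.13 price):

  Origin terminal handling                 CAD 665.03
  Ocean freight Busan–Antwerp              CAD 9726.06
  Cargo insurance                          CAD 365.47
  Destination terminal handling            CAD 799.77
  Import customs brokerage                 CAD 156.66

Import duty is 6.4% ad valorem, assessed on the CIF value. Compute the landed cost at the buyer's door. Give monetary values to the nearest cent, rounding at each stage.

FCA: the seller delivers export-cleared goods to the carrier; the buyer bears costs from that point.
CIF value = FCA price + origin terminal + freight + insurance = 16463.13 + 665.03 + 9726.06 + 365.47 = 27219.69
Import duty = 27219.69 × 6.4% = 1742.06
Buyer bears: origin terminal 665.03 + freight 9726.06 + insurance 365.47 + destination terminal 799.77 + brokerage 156.66 + duty 1742.06 = 13455.05
Landed cost = invoice 16463.13 + 13455.05 = 29918.18

Total landed cost: CAD 29918.18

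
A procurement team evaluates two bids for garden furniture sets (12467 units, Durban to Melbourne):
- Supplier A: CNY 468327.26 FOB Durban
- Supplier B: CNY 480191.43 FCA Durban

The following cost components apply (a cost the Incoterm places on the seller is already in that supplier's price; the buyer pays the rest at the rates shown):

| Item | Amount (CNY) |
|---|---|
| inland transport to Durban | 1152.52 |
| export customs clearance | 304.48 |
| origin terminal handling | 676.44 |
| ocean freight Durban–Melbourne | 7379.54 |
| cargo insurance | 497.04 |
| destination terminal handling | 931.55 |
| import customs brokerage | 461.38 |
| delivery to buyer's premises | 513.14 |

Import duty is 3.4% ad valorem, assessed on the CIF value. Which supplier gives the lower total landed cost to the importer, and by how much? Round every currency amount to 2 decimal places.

Supplier A is cheaper by CNY 12966.99

Supplier A (FOB):
CIF value = FOB price + freight + insurance = 468327.26 + 7379.54 + 497.04 = 476203.84
Import duty = 476203.84 × 3.4% = 16190.93
Buyer bears (A): 7379.54 + 497.04 + 931.55 + 461.38 + 513.14 = 9782.65
Landed cost (A) = invoice 468327.26 + 9782.65 + duty 16190.93 = 494300.84
Supplier B (FCA):
CIF value = FCA price + origin terminal + freight + insurance = 480191.43 + 676.44 + 7379.54 + 497.04 = 488744.45
Import duty = 488744.45 × 3.4% = 16617.31
Buyer bears (B): 676.44 + 7379.54 + 497.04 + 931.55 + 461.38 + 513.14 = 10459.09
Landed cost (B) = invoice 480191.43 + 10459.09 + duty 16617.31 = 507267.83
Difference = |494300.84 − 507267.83| = 12966.99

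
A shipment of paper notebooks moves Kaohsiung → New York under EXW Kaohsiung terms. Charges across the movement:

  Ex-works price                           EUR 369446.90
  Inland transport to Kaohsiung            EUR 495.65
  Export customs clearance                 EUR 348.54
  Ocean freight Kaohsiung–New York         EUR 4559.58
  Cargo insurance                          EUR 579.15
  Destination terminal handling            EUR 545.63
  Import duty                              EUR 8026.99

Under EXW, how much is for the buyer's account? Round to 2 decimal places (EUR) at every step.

EXW: the seller makes goods available at their premises; the buyer bears all onward costs.
Seller's account: goods 369446.90 = 369446.90
Buyer's account: inland to port 495.65 + export clearance 348.54 + freight 4559.58 + insurance 579.15 + destination terminal 545.63 + duty 8026.99 = 14555.54

Buyer's account: EUR 14555.54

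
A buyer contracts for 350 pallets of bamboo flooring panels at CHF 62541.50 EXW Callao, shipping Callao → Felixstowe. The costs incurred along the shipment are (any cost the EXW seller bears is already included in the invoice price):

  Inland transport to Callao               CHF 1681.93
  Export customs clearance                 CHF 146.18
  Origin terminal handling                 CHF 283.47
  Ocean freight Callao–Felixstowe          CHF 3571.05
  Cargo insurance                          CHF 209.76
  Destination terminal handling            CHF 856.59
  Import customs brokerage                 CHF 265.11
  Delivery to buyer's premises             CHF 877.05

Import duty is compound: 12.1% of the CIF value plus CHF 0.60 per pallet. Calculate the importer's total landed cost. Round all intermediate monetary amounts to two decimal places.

Total landed cost: CHF 78923.14

EXW: the seller makes goods available at their premises; the buyer bears all onward costs.
CIF value = EXW price + inland to port + export clearance + origin terminal + freight + insurance = 62541.50 + 1681.93 + 146.18 + 283.47 + 3571.05 + 209.76 = 68433.89
Ad valorem component: 68433.89 × 12.1% = 8280.50
Specific component: 350 × 0.60 = 210.00
Import duty = 8280.50 + 210.00 = 8490.50
Buyer bears: inland to port 1681.93 + export clearance 146.18 + origin terminal 283.47 + freight 3571.05 + insurance 209.76 + destination terminal 856.59 + brokerage 265.11 + delivery 877.05 + duty 8490.50 = 16381.64
Landed cost = invoice 62541.50 + 16381.64 = 78923.14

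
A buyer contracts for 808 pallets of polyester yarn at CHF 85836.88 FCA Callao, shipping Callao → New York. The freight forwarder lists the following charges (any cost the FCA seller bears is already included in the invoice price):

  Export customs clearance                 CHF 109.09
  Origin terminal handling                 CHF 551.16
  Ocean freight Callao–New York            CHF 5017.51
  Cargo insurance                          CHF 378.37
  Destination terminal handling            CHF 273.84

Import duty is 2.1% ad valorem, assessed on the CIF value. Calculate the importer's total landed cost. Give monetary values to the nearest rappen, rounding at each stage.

FCA: the seller delivers export-cleared goods to the carrier; the buyer bears costs from that point.
Already in the invoice (seller's account under FCA): export clearance — exclude.
CIF value = FCA price + origin terminal + freight + insurance = 85836.88 + 551.16 + 5017.51 + 378.37 = 91783.92
Import duty = 91783.92 × 2.1% = 1927.46
Buyer bears: origin terminal 551.16 + freight 5017.51 + insurance 378.37 + destination terminal 273.84 + duty 1927.46 = 8148.34
Landed cost = invoice 85836.88 + 8148.34 = 93985.22

Total landed cost: CHF 93985.22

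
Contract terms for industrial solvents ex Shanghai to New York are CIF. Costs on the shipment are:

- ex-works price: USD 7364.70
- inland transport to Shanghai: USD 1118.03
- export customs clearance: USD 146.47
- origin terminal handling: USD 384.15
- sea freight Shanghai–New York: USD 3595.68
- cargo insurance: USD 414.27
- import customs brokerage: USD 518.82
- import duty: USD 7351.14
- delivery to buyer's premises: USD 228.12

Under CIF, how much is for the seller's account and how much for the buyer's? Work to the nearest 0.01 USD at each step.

Seller: USD 13023.30; buyer: USD 8098.08

CIF: the seller pays costs through ocean freight and marine insurance to the destination port.
Seller's account: goods 7364.70 + inland to port 1118.03 + export clearance 146.47 + origin terminal 384.15 + freight 3595.68 + insurance 414.27 = 13023.30
Buyer's account: brokerage 518.82 + duty 7351.14 + delivery 228.12 = 8098.08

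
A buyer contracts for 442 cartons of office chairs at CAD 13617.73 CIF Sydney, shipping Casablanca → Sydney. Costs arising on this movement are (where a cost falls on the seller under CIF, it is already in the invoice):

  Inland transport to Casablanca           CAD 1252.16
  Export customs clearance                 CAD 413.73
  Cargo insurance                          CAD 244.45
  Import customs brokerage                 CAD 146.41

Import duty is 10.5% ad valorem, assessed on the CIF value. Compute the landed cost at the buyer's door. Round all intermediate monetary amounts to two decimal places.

CIF: the seller pays costs through ocean freight and marine insurance to the destination port.
Already in the invoice (seller's account under CIF): inland to port, export clearance, insurance — exclude.
The CIF price already equals the CIF value: 13617.73
Import duty = 13617.73 × 10.5% = 1429.86
Buyer bears: brokerage 146.41 + duty 1429.86 = 1576.27
Landed cost = invoice 13617.73 + 1576.27 = 15194.00

Total landed cost: CAD 15194.00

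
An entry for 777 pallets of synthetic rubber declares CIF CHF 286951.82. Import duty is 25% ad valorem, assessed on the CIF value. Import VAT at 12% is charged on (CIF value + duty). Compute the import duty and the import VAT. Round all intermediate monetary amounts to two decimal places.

Import duty = 286951.82 × 25% = 71737.96
VAT base = CIF + duty = 286951.82 + 71737.96 = 358689.78
Import VAT = 358689.78 × 12% = 43042.77

Import duty: CHF 71737.96; import VAT: CHF 43042.77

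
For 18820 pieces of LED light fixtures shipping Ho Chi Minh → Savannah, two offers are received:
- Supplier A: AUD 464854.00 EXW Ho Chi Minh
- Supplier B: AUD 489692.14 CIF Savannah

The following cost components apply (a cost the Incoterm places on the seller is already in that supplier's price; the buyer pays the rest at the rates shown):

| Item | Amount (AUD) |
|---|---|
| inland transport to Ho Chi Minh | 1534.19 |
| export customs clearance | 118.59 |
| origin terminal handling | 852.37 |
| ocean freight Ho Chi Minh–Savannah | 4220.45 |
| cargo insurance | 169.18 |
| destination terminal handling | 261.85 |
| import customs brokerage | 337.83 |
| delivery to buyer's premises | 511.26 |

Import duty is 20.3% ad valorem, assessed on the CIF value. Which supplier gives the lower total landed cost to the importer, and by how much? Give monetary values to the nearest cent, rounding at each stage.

Supplier A is cheaper by AUD 21585.86

Supplier A (EXW):
CIF value = EXW price + inland to port + export clearance + origin terminal + freight + insurance = 464854.00 + 1534.19 + 118.59 + 852.37 + 4220.45 + 169.18 = 471748.78
Import duty = 471748.78 × 20.3% = 95765.00
Buyer bears (A): 1534.19 + 118.59 + 852.37 + 4220.45 + 169.18 + 261.85 + 337.83 + 511.26 = 8005.72
Landed cost (A) = invoice 464854.00 + 8005.72 + duty 95765.00 = 568624.72
Supplier B (CIF):
The CIF price already equals the CIF value: 489692.14
Import duty = 489692.14 × 20.3% = 99407.50
Buyer bears (B): 261.85 + 337.83 + 511.26 = 1110.94
Landed cost (B) = invoice 489692.14 + 1110.94 + duty 99407.50 = 590210.58
Difference = |568624.72 − 590210.58| = 21585.86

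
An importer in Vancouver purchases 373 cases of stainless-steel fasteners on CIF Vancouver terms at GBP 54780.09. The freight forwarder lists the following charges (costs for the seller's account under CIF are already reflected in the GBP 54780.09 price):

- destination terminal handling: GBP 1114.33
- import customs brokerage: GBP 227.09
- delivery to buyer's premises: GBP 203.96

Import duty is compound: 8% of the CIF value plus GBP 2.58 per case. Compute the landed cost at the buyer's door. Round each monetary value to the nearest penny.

CIF: the seller pays costs through ocean freight and marine insurance to the destination port.
The CIF price already equals the CIF value: 54780.09
Ad valorem component: 54780.09 × 8% = 4382.41
Specific component: 373 × 2.58 = 962.34
Import duty = 4382.41 + 962.34 = 5344.75
Buyer bears: destination terminal 1114.33 + brokerage 227.09 + delivery 203.96 + duty 5344.75 = 6890.13
Landed cost = invoice 54780.09 + 6890.13 = 61670.22

Total landed cost: GBP 61670.22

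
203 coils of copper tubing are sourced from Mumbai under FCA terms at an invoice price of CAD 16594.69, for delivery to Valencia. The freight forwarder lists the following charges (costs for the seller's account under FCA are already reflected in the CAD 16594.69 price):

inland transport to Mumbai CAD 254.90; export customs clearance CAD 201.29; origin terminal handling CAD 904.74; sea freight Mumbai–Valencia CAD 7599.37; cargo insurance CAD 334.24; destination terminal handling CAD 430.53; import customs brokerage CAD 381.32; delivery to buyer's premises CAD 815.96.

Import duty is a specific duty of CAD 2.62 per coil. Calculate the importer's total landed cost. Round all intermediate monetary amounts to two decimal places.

FCA: the seller delivers export-cleared goods to the carrier; the buyer bears costs from that point.
Already in the invoice (seller's account under FCA): inland to port, export clearance — exclude.
CIF value = FCA price + origin terminal + freight + insurance = 16594.69 + 904.74 + 7599.37 + 334.24 = 25433.04
Import duty = 203 × 2.62 = 531.86
Buyer bears: origin terminal 904.74 + freight 7599.37 + insurance 334.24 + destination terminal 430.53 + brokerage 381.32 + delivery 815.96 + duty 531.86 = 10998.02
Landed cost = invoice 16594.69 + 10998.02 = 27592.71

Total landed cost: CAD 27592.71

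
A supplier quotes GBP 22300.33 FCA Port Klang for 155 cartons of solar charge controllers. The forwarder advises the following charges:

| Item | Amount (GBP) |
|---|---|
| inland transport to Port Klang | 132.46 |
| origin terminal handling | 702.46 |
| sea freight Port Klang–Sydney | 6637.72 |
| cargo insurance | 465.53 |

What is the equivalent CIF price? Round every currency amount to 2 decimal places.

CIF price: GBP 30106.04

Not relevant to the conversion: inland to port — on the seller under both FCA and CIF; already in the FCA price and stays in the CIF price.
From FCA to CIF, the seller additionally bears: origin terminal, freight, insurance.
CIF price = 22300.33 + 702.46 + 6637.72 + 465.53 = 30106.04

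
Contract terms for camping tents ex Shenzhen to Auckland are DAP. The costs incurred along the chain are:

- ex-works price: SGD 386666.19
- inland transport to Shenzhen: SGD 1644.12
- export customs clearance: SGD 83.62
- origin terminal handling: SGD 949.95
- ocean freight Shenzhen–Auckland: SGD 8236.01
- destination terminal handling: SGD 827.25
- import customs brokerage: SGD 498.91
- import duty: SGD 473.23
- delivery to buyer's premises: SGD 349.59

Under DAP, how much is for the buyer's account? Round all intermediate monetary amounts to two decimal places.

DAP: the seller bears all costs to the named destination except import duty and clearance.
Seller's account: goods 386666.19 + inland to port 1644.12 + export clearance 83.62 + origin terminal 949.95 + freight 8236.01 + destination terminal 827.25 + delivery 349.59 = 398756.73
Buyer's account: brokerage 498.91 + duty 473.23 = 972.14

Buyer's account: SGD 972.14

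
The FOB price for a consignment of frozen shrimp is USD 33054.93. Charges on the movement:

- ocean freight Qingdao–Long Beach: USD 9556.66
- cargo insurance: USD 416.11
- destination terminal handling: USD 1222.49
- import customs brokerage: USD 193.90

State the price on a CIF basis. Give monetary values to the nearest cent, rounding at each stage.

CIF price: USD 43027.70

Not relevant to the conversion: brokerage, destination terminal — on the buyer under both terms; not part of either seller's price.
From FOB to CIF, the seller additionally bears: freight, insurance.
CIF price = 33054.93 + 9556.66 + 416.11 = 43027.70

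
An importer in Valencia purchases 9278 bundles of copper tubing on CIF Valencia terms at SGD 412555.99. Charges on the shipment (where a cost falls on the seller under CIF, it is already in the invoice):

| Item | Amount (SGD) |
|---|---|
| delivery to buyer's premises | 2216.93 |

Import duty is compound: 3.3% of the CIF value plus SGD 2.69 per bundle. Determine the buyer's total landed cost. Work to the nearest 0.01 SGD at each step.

Total landed cost: SGD 453345.09

CIF: the seller pays costs through ocean freight and marine insurance to the destination port.
The CIF price already equals the CIF value: 412555.99
Ad valorem component: 412555.99 × 3.3% = 13614.35
Specific component: 9278 × 2.69 = 24957.82
Import duty = 13614.35 + 24957.82 = 38572.17
Buyer bears: delivery 2216.93 + duty 38572.17 = 40789.10
Landed cost = invoice 412555.99 + 40789.10 = 453345.09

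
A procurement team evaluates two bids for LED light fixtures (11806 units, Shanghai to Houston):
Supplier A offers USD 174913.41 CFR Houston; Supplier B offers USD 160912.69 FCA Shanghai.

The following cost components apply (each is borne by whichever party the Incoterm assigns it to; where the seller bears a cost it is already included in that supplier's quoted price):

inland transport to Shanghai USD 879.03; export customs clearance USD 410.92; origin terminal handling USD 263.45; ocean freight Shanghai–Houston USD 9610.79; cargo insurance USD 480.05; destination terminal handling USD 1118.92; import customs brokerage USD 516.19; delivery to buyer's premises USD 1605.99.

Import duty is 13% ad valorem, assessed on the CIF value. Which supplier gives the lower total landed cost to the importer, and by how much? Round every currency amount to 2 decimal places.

Supplier A (CFR):
CIF value = CFR price + insurance = 174913.41 + 480.05 = 175393.46
Import duty = 175393.46 × 13% = 22801.15
Buyer bears (A): 480.05 + 1118.92 + 516.19 + 1605.99 = 3721.15
Landed cost (A) = invoice 174913.41 + 3721.15 + duty 22801.15 = 201435.71
Supplier B (FCA):
CIF value = FCA price + origin terminal + freight + insurance = 160912.69 + 263.45 + 9610.79 + 480.05 = 171266.98
Import duty = 171266.98 × 13% = 22264.71
Buyer bears (B): 263.45 + 9610.79 + 480.05 + 1118.92 + 516.19 + 1605.99 = 13595.39
Landed cost (B) = invoice 160912.69 + 13595.39 + duty 22264.71 = 196772.79
Difference = |201435.71 − 196772.79| = 4662.92

Supplier B is cheaper by USD 4662.92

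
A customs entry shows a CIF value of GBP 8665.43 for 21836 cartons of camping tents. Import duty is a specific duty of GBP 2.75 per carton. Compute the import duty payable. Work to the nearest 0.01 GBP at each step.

Import duty: GBP 60049.00

Import duty = 21836 × 2.75 = 60049.00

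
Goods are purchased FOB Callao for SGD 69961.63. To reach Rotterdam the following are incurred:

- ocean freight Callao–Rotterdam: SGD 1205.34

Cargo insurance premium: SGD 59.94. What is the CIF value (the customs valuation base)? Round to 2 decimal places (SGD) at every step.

CIF = FOB price + freight + insurance
CIF = 69961.63 + 1205.34 + 59.94 = 71226.91

CIF value: SGD 71226.91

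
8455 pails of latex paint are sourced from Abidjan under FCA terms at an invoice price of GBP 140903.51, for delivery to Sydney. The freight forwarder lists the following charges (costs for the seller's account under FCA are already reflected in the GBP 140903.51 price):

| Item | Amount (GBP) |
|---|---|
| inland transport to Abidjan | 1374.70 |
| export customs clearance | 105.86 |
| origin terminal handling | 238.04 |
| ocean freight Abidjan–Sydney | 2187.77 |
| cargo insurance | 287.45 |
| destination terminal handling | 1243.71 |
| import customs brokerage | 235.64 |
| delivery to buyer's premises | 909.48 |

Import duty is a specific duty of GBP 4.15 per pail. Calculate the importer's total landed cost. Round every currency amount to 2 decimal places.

Total landed cost: GBP 181093.85

FCA: the seller delivers export-cleared goods to the carrier; the buyer bears costs from that point.
Already in the invoice (seller's account under FCA): inland to port, export clearance — exclude.
CIF value = FCA price + origin terminal + freight + insurance = 140903.51 + 238.04 + 2187.77 + 287.45 = 143616.77
Import duty = 8455 × 4.15 = 35088.25
Buyer bears: origin terminal 238.04 + freight 2187.77 + insurance 287.45 + destination terminal 1243.71 + brokerage 235.64 + delivery 909.48 + duty 35088.25 = 40190.34
Landed cost = invoice 140903.51 + 40190.34 = 181093.85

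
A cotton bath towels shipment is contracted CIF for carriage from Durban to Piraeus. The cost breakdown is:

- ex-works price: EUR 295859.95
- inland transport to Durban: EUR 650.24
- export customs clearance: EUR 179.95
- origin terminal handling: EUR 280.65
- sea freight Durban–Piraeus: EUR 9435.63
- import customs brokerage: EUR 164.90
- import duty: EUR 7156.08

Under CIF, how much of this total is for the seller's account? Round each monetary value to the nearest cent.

CIF: the seller pays costs through ocean freight and marine insurance to the destination port.
Seller's account: goods 295859.95 + inland to port 650.24 + export clearance 179.95 + origin terminal 280.65 + freight 9435.63 = 306406.42
Buyer's account: brokerage 164.90 + duty 7156.08 = 7320.98

Seller's account: EUR 306406.42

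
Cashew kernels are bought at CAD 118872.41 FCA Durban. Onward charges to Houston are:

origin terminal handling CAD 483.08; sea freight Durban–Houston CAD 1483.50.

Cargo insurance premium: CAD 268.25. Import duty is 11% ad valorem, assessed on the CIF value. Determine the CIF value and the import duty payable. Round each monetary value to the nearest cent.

CIF = FCA price + pre-shipment costs + freight + insurance
CIF = 118872.41 + 483.08 + 1483.50 + 268.25 = 121107.24
Import duty = 121107.24 × 11% = 13321.80

CIF value: CAD 121107.24; import duty: CAD 13321.80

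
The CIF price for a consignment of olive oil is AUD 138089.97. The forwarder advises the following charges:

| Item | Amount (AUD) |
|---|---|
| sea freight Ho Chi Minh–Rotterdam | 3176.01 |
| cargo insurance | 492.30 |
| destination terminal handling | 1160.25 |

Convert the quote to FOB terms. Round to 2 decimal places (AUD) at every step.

Not relevant to the conversion: destination terminal — on the buyer under both terms; not part of either seller's price.
From CIF to FOB, the seller no longer bears: freight, insurance.
FOB price = 138089.97 − 3176.01 − 492.30 = 134421.66

FOB price: AUD 134421.66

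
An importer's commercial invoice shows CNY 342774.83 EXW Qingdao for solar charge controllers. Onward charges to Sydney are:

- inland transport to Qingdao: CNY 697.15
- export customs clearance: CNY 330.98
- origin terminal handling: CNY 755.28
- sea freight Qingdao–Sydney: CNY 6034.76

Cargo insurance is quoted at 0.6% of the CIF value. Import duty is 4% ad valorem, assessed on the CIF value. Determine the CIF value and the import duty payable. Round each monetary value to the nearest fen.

CIF value: CNY 352709.26; import duty: CNY 14108.37

Let C be the CIF value. C = EXW price + pre-shipment costs + freight + 0.6% × C
C − 0.6% × C = 342774.83 + 697.15 + 330.98 + 755.28 + 6034.76
0.994 × C = 350593.00
C = 350593.00 / 0.994 = 352709.26
Insurance premium = 0.6% × 352709.26 = 2116.26
Import duty = 352709.26 × 4% = 14108.37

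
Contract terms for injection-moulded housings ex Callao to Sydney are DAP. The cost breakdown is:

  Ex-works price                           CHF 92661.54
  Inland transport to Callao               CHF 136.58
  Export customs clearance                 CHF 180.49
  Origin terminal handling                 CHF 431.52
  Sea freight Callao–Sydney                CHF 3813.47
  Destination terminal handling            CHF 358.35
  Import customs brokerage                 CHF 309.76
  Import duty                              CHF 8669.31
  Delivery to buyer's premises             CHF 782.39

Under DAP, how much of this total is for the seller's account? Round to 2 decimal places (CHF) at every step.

Seller's account: CHF 98364.34

DAP: the seller bears all costs to the named destination except import duty and clearance.
Seller's account: goods 92661.54 + inland to port 136.58 + export clearance 180.49 + origin terminal 431.52 + freight 3813.47 + destination terminal 358.35 + delivery 782.39 = 98364.34
Buyer's account: brokerage 309.76 + duty 8669.31 = 8979.07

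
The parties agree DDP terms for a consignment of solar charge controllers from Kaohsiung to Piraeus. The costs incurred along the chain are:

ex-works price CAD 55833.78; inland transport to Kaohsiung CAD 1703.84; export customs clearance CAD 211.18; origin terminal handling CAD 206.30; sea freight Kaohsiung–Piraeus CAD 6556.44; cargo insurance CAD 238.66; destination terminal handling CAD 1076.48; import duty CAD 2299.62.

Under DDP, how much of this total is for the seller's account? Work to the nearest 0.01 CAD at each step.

Seller's account: CAD 68126.30

DDP: the seller bears all costs including import duty.
Seller's account: goods 55833.78 + inland to port 1703.84 + export clearance 211.18 + origin terminal 206.30 + freight 6556.44 + insurance 238.66 + destination terminal 1076.48 + duty 2299.62 = 68126.30
Buyer's account: 0.00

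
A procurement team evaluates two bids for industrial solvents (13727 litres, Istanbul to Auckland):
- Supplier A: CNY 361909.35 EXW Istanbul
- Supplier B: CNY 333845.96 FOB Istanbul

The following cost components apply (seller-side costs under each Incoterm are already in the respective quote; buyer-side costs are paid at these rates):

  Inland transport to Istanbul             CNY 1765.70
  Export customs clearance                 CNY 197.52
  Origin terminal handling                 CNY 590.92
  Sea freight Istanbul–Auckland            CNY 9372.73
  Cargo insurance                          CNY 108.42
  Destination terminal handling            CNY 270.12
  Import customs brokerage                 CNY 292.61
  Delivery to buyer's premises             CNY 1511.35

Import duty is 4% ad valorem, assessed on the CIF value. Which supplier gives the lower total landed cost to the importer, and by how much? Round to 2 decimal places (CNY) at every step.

Supplier A (EXW):
CIF value = EXW price + inland to port + export clearance + origin terminal + freight + insurance = 361909.35 + 1765.70 + 197.52 + 590.92 + 9372.73 + 108.42 = 373944.64
Import duty = 373944.64 × 4% = 14957.79
Buyer bears (A): 1765.70 + 197.52 + 590.92 + 9372.73 + 108.42 + 270.12 + 292.61 + 1511.35 = 14109.37
Landed cost (A) = invoice 361909.35 + 14109.37 + duty 14957.79 = 390976.51
Supplier B (FOB):
CIF value = FOB price + freight + insurance = 333845.96 + 9372.73 + 108.42 = 343327.11
Import duty = 343327.11 × 4% = 13733.08
Buyer bears (B): 9372.73 + 108.42 + 270.12 + 292.61 + 1511.35 = 11555.23
Landed cost (B) = invoice 333845.96 + 11555.23 + duty 13733.08 = 359134.27
Difference = |390976.51 − 359134.27| = 31842.24

Supplier B is cheaper by CNY 31842.24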